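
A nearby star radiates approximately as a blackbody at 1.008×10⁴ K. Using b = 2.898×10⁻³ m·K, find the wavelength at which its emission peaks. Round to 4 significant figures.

Wien's displacement law: λ_max = b/T = (2.898×10⁻³ m·K)/(1.008×10⁴ K) = 2.8750×10⁻⁷ m.
That is 287.5 nm, in the ultraviolet range.

λ_max ≈ 287.5 nm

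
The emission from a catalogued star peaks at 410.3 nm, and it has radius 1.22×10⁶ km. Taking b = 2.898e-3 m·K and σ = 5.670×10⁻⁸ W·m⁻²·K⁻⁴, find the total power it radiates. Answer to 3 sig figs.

P ≈ 2.64×10²⁷ W

Wien's law: T = b/λ_max = 2.898×10⁻³/4.103×10⁻⁷ = 7063.12 K.
Surface area A = 4πR² = 4π(1.22×10⁹ m)² = 1.87038×10¹⁹ m².
Then P = σAT⁴ = 5.670×10⁻⁸×1.87038×10¹⁹×(7063.12)⁴ = 2.64×10²⁷ W.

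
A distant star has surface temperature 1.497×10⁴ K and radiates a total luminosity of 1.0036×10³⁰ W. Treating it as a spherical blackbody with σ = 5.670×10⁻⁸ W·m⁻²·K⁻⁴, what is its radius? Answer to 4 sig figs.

L = 4πR²σT⁴ ⇒ R = √(L/(4πσT⁴)).
σT⁴ = 2.84754×10⁹ W/m², so R = √(1.0036×10³⁰/(4π×2.84754×10⁹)) = 5.296×10⁹ m.

R ≈ 5.296×10⁹ m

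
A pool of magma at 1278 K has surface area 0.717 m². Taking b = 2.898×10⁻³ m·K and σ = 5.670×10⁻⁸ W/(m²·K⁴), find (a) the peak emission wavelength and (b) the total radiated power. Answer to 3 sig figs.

(a) λ_max = b/T = 2.898×10⁻³/1278 = 2.268×10⁻⁶ m = 2.27 μm.
Area A = 0.717 m².
(b) P = σAT⁴ = 5.670×10⁻⁸×0.717×(1278)⁴ = 1.08×10⁵ W.

λ_max ≈ 2.27 μm; P ≈ 1.08×10⁵ W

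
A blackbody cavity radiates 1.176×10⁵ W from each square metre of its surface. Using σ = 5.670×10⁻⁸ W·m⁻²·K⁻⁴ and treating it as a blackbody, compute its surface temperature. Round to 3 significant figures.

T ≈ 1.20×10³ K

I = σT⁴, so T = (I/σ)^(1/4) = (1.176×10⁵/(5.670×10⁻⁸))^(1/4) = 1.20×10³ K.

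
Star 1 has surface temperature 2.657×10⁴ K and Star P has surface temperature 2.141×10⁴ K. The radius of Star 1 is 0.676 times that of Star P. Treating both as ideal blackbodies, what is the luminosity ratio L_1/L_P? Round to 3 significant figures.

L ∝ R²T⁴, so L_1/L_P = (R_1/R_P)²(T_1/T_P)⁴ = (0.676)² × (2.657×10⁴/2.141×10⁴)⁴ = 0.456976 × 2.37192 = 1.08.

L_1/L_P ≈ 1.08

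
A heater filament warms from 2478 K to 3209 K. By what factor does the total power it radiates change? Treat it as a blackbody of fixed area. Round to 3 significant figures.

P₂/P₁ ≈ 2.81

P ∝ T⁴, so P₂/P₁ = (T₂/T₁)⁴ = (3209/2478)⁴ = (1.29500)⁴ = 2.81.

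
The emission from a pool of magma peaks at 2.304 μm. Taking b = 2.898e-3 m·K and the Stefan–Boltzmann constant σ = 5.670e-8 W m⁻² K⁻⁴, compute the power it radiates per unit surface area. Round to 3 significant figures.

I ≈ 1.42×10⁵ W/m²

Wien's law: T = b/λ_max = 2.898×10⁻³/2.304×10⁻⁶ = 1257.81 K.
Then I = σT⁴ = 5.670×10⁻⁸×(1257.81)⁴ = 1.42×10⁵ W/m².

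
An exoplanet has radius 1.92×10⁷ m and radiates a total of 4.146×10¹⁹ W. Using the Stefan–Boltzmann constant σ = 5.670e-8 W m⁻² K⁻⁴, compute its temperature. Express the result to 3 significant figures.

T ≈ 630 K

Surface area A = 4πR² = 4π(1.92×10⁷ m)² = 4.63247×10¹⁵ m².
P = σAT⁴ ⇒ T = (P/(σA))^(1/4) = (4.146×10¹⁹/(5.670×10⁻⁸×4.63247×10¹⁵))^(1/4) = 630 K.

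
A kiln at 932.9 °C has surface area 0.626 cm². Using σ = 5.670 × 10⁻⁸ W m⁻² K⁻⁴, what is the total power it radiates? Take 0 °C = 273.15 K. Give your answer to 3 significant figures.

P ≈ 7.51 W

T = 932.9 °C + 273.15 = 1206.05 K.
Area A = 0.626 cm² = 6.26×10⁻⁵ m².
P = σAT⁴ = 5.670×10⁻⁸ × 6.26×10⁻⁵ × (1206.05)⁴ = 7.51 W.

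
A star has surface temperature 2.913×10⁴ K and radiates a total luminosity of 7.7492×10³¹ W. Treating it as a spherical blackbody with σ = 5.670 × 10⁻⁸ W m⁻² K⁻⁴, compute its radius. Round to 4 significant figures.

R ≈ 1.229×10¹⁰ m

L = 4πR²σT⁴ ⇒ R = √(L/(4πσT⁴)).
σT⁴ = 4.08268×10¹⁰ W/m², so R = √(7.7492×10³¹/(4π×4.08268×10¹⁰)) = 1.229×10¹⁰ m.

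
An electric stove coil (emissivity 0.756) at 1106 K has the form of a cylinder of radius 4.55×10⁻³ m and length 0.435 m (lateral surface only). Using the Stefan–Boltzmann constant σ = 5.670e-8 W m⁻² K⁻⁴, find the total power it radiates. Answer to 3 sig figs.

P ≈ 798 W

Lateral area A = 2πrL = 2π×4.55×10⁻³×0.435 = 0.0124360 m².
P = εσAT⁴ = 0.756 × 5.670×10⁻⁸ × 0.0124360 × (1106)⁴ = 798 W.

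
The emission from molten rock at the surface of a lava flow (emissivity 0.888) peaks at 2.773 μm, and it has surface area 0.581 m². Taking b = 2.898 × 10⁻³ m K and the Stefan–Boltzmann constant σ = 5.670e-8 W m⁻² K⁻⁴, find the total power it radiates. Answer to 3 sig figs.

Wien's law: T = b/λ_max = 2.898×10⁻³/2.773×10⁻⁶ = 1045.08 K.
Area A = 0.581 m².
Then P = εσAT⁴ = 0.888×5.670×10⁻⁸×0.581×(1045.08)⁴ = 3.49×10⁴ W.

P ≈ 3.49×10⁴ W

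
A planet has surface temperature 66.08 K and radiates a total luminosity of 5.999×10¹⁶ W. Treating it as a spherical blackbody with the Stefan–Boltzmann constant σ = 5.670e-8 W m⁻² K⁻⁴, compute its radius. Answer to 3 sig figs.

R ≈ 6.65×10⁷ m

L = 4πR²σT⁴ ⇒ R = √(L/(4πσT⁴)).
σT⁴ = 1.08109 W/m², so R = √(5.999×10¹⁶/(4π×1.08109)) = 6.65×10⁷ m.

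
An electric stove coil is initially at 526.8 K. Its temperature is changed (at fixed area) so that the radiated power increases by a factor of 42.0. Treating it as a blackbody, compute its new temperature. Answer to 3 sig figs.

P ∝ T⁴, so T₂/T₁ = (P₂/P₁)^(1/4) = (42.0)^(1/4) = 2.54573.
T₂ = 526.8 × 2.54573 = 1.34×10³ K.

T₂ ≈ 1.34×10³ K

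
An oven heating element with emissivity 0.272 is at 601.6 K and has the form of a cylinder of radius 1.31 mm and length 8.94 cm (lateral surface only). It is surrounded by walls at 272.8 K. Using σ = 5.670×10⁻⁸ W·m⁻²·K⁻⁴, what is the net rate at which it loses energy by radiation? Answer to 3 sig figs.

Lateral area A = 2πrL = 2π×1.31×10⁻³×0.0894 = 7.35849×10⁻⁴ m².
Net radiated power P_net = εσA(T⁴ − T₀⁴) = 0.272×5.670×10⁻⁸×7.35849×10⁻⁴×(601.6⁴ − 272.8⁴).
T⁴ − T₀⁴ = 1.30988×10¹¹ − 5.53831×10⁹ = 1.25450×10¹¹ K⁴, so P_net = 1.42 W.

Net loss ≈ 1.42 W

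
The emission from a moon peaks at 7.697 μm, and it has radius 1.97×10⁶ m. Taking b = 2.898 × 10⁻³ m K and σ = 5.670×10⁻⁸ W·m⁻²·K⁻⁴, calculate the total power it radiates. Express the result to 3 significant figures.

Wien's law: T = b/λ_max = 2.898×10⁻³/7.697×10⁻⁶ = 376.510 K.
Surface area A = 4πR² = 4π(1.97×10⁶ m)² = 4.87688×10¹³ m².
Then P = σAT⁴ = 5.670×10⁻⁸×4.87688×10¹³×(376.510)⁴ = 5.56×10¹⁶ W.

P ≈ 5.56×10¹⁶ W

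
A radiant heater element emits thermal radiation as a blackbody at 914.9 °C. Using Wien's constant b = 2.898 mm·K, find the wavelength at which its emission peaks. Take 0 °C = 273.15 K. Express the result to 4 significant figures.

λ_max ≈ 2439 nm

T = 914.9 °C + 273.15 = 1188.05 K.
Wien's displacement law: λ_max = b/T = (2.898×10⁻³ m·K)/(1188.05 K) = 2.4393×10⁻⁶ m.
That is 2439 nm, in the infrared range.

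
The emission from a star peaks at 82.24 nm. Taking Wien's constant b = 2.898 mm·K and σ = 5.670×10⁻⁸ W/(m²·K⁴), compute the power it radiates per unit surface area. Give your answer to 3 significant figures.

Wien's law: T = b/λ_max = 2.898×10⁻³/8.224×10⁻⁸ = 35238.3 K.
Then I = σT⁴ = 5.670×10⁻⁸×(35238.3)⁴ = 8.74×10¹⁰ W/m².

I ≈ 8.74×10¹⁰ W/m²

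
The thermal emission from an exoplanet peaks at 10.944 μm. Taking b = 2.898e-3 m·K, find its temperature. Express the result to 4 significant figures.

T ≈ 264.8 K

Wien's law gives T = b/λ_max = (2.898×10⁻³ m·K)/(1.0944×10⁻⁵ m) = 264.8 K.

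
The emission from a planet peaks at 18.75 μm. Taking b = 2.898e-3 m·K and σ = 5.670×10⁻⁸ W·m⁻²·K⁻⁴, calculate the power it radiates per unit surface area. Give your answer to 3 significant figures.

Wien's law: T = b/λ_max = 2.898×10⁻³/1.875×10⁻⁵ = 154.560 K.
Then I = σT⁴ = 5.670×10⁻⁸×(154.560)⁴ = 32.4 W/m².

I ≈ 32.4 W/m²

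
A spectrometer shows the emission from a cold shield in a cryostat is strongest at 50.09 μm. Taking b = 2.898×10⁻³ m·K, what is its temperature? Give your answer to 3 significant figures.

Wien's law gives T = b/λ_max = (2.898×10⁻³ m·K)/(5.009×10⁻⁵ m) = 57.9 K.

T ≈ 57.9 K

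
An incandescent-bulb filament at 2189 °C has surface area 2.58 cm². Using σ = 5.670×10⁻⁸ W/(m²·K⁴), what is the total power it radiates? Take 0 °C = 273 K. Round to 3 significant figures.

T = 2189 °C + 273 = 2462 K.
Area A = 2.58 cm² = 2.58×10⁻⁴ m².
P = σAT⁴ = 5.670×10⁻⁸ × 2.58×10⁻⁴ × (2462)⁴ = 537 W.

P ≈ 537 W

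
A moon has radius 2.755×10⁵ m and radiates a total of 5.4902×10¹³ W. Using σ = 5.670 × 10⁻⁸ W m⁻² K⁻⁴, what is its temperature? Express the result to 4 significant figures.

Surface area A = 4πR² = 4π(2.755×10⁵ m)² = 9.53791×10¹¹ m².
P = σAT⁴ ⇒ T = (P/(σA))^(1/4) = (5.4902×10¹³/(5.670×10⁻⁸×9.53791×10¹¹))^(1/4) = 178.5 K.

T ≈ 178.5 K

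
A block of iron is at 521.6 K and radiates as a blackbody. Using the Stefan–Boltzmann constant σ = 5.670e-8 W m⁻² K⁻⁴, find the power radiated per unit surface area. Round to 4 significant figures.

Stefan–Boltzmann: I = σT⁴ = 5.670×10⁻⁸ × (521.6)⁴ = 4197 W/m².

I ≈ 4197 W/m²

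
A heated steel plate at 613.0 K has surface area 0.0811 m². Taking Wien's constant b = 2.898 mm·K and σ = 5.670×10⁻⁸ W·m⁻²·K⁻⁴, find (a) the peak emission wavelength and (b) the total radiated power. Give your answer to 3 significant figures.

(a) λ_max = b/T = 2.898×10⁻³/613.0 = 4.728×10⁻⁶ m = 4.73 μm.
Area A = 0.0811 m².
(b) P = σAT⁴ = 5.670×10⁻⁸×0.0811×(613.0)⁴ = 649 W.

λ_max ≈ 4.73 μm; P ≈ 649 W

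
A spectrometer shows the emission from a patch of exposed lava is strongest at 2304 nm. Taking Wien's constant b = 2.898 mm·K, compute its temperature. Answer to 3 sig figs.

T ≈ 1.26×10³ K

Wien's law gives T = b/λ_max = (2.898×10⁻³ m·K)/(2.304×10⁻⁶ m) = 1.26×10³ K.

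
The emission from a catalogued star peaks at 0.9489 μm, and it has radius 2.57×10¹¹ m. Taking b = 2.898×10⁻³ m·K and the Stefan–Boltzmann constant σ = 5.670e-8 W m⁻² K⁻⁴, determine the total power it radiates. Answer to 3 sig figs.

Wien's law: T = b/λ_max = 2.898×10⁻³/9.489×10⁻⁷ = 3054.06 K.
Surface area A = 4πR² = 4π(2.57×10¹¹ m)² = 8.29996×10²³ m².
Then P = σAT⁴ = 5.670×10⁻⁸×8.29996×10²³×(3054.06)⁴ = 4.09×10³⁰ W.

P ≈ 4.09×10³⁰ W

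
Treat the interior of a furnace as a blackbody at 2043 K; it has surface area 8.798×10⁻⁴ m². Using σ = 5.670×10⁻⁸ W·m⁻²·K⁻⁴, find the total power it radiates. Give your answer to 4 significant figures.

Area A = 8.798×10⁻⁴ m².
P = σAT⁴ = 5.670×10⁻⁸ × 8.798×10⁻⁴ × (2043)⁴ = 869.0 W.

P ≈ 869.0 W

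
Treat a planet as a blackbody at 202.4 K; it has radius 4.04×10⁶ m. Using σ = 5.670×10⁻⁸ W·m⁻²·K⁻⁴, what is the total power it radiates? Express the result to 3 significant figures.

P ≈ 1.95×10¹⁶ W

Surface area A = 4πR² = 4π(4.04×10⁶ m)² = 2.05103×10¹⁴ m².
P = σAT⁴ = 5.670×10⁻⁸ × 2.05103×10¹⁴ × (202.4)⁴ = 1.95×10¹⁶ W.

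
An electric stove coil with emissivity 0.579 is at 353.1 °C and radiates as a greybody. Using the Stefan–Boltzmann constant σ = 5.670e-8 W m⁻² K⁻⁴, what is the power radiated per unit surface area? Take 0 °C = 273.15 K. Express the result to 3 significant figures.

I ≈ 5.05×10³ W/m²

T = 353.1 °C + 273.15 = 626.25 K.
Stefan–Boltzmann: I = εσT⁴ = 0.579 × 5.670×10⁻⁸ × (626.25)⁴ = 5.05×10³ W/m².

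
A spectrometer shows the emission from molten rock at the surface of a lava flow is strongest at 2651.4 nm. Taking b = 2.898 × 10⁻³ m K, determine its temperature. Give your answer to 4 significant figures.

Wien's law gives T = b/λ_max = (2.898×10⁻³ m·K)/(2.6514×10⁻⁶ m) = 1093 K.

T ≈ 1093 K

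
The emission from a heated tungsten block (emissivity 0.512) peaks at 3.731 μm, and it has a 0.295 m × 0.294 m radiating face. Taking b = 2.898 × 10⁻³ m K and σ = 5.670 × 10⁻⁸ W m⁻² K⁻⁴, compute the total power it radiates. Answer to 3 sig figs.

Wien's law: T = b/λ_max = 2.898×10⁻³/3.731×10⁻⁶ = 776.735 K.
Area A = 0.295 × 0.294 = 0.08673 m².
Then P = εσAT⁴ = 0.512×5.670×10⁻⁸×0.08673×(776.735)⁴ = 916 W.

P ≈ 916 W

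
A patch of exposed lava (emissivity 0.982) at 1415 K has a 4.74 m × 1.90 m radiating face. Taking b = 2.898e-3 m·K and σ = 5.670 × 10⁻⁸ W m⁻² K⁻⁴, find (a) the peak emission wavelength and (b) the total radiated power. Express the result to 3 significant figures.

λ_max ≈ 2.05×10³ nm; P ≈ 2.01×10⁶ W

(a) λ_max = b/T = 2.898×10⁻³/1415 = 2.048×10⁻⁶ m = 2.05×10³ nm.
Area A = 4.74 × 1.90 = 9.006 m².
(b) P = εσAT⁴ = 0.982×5.670×10⁻⁸×9.006×(1415)⁴ = 2.01×10⁶ W.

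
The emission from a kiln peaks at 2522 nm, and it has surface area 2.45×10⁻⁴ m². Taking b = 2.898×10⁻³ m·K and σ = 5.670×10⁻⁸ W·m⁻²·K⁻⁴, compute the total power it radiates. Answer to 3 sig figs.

P ≈ 24.2 W

Wien's law: T = b/λ_max = 2.898×10⁻³/2.522×10⁻⁶ = 1149.09 K.
Area A = 2.45×10⁻⁴ m².
Then P = σAT⁴ = 5.670×10⁻⁸×2.45×10⁻⁴×(1149.09)⁴ = 24.2 W.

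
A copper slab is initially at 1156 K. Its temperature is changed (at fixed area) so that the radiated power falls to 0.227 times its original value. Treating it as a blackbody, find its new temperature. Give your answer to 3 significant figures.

P ∝ T⁴, so T₂/T₁ = (P₂/P₁)^(1/4) = (0.227)^(1/4) = 0.690250.
T₂ = 1156 × 0.690250 = 798 K.

T₂ ≈ 798 K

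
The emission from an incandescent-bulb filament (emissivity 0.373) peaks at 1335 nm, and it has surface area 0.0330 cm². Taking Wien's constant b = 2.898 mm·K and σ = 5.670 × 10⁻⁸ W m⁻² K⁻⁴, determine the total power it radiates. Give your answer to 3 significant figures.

P ≈ 1.55 W

Wien's law: T = b/λ_max = 2.898×10⁻³/1.335×10⁻⁶ = 2170.79 K.
Area A = 0.0330 cm² = 3.30×10⁻⁶ m².
Then P = εσAT⁴ = 0.373×5.670×10⁻⁸×3.30×10⁻⁶×(2170.79)⁴ = 1.55 W.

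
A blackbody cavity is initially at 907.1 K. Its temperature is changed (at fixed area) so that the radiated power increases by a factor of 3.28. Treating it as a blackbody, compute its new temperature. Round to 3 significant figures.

T₂ ≈ 1.22×10³ K

P ∝ T⁴, so T₂/T₁ = (P₂/P₁)^(1/4) = (3.28)^(1/4) = 1.34576.
T₂ = 907.1 × 1.34576 = 1.22×10³ K.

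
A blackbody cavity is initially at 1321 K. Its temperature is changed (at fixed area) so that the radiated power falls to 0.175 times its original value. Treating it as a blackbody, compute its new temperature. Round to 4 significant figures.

T₂ ≈ 854.4 K

P ∝ T⁴, so T₂/T₁ = (P₂/P₁)^(1/4) = (0.175)^(1/4) = 0.646784.
T₂ = 1321 × 0.646784 = 854.4 K.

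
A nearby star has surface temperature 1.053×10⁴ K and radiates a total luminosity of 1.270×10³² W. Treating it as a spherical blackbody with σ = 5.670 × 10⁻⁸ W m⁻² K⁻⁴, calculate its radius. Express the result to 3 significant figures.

R ≈ 1.20×10¹¹ m

L = 4πR²σT⁴ ⇒ R = √(L/(4πσT⁴)).
σT⁴ = 6.97102×10⁸ W/m², so R = √(1.270×10³²/(4π×6.97102×10⁸)) = 1.20×10¹¹ m.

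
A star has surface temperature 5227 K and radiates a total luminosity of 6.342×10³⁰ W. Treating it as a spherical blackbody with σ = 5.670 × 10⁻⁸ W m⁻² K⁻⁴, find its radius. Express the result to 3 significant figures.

L = 4πR²σT⁴ ⇒ R = √(L/(4πσT⁴)).
σT⁴ = 4.23246×10⁷ W/m², so R = √(6.342×10³⁰/(4π×4.23246×10⁷)) = 1.09×10¹¹ m.

R ≈ 1.09×10¹¹ m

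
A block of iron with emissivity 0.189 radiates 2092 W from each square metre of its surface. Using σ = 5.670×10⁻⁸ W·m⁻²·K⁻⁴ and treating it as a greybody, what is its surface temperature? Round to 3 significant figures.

T ≈ 665 K

I = εσT⁴, so T = (I/εσ)^(1/4) = (2092/(0.189×5.670×10⁻⁸))^(1/4) = 665 K.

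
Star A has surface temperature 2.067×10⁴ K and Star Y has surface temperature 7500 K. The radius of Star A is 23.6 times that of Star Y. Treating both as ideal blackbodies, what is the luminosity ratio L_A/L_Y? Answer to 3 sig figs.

L ∝ R²T⁴, so L_A/L_Y = (R_A/R_Y)²(T_A/T_Y)⁴ = (23.6)² × (2.067×10⁴/7500)⁴ = 556.96 × 57.6922 = 3.21×10⁴.

L_A/L_Y ≈ 3.21×10⁴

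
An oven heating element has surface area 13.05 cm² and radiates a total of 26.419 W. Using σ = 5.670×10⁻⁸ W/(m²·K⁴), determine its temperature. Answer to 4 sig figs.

T ≈ 773.0 K

Area A = 13.05 cm² = 1.305×10⁻³ m².
P = σAT⁴ ⇒ T = (P/(σA))^(1/4) = (26.419/(5.670×10⁻⁸×1.305×10⁻³))^(1/4) = 773.0 K.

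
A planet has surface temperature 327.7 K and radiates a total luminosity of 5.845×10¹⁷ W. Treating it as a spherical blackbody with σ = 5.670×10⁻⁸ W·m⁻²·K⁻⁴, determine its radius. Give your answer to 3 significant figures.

R ≈ 8.43×10⁶ m

L = 4πR²σT⁴ ⇒ R = √(L/(4πσT⁴)).
σT⁴ = 653.866 W/m², so R = √(5.845×10¹⁷/(4π×653.866)) = 8.43×10⁶ m.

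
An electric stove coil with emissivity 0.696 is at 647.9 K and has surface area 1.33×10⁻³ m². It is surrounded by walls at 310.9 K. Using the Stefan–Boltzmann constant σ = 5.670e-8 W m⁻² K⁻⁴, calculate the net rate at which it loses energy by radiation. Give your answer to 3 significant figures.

Area A = 1.33×10⁻³ m².
Net radiated power P_net = εσA(T⁴ − T₀⁴) = 0.696×5.670×10⁻⁸×1.33×10⁻³×(647.9⁴ − 310.9⁴).
T⁴ − T₀⁴ = 1.76211×10¹¹ − 9.34293×10⁹ = 1.66868×10¹¹ K⁴, so P_net = 8.76 W.

Net loss ≈ 8.76 W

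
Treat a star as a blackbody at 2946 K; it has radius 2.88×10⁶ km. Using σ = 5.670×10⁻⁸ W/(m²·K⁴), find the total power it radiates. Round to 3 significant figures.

P ≈ 4.45×10²⁶ W

Surface area A = 4πR² = 4π(2.88×10⁹ m)² = 1.04231×10²⁰ m².
P = σAT⁴ = 5.670×10⁻⁸ × 1.04231×10²⁰ × (2946)⁴ = 4.45×10²⁶ W.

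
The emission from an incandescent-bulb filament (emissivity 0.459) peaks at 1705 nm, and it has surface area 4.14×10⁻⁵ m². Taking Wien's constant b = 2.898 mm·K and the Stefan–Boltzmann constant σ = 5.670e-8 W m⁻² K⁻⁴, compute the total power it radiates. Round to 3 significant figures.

P ≈ 8.99 W

Wien's law: T = b/λ_max = 2.898×10⁻³/1.705×10⁻⁶ = 1699.71 K.
Area A = 4.14×10⁻⁵ m².
Then P = εσAT⁴ = 0.459×5.670×10⁻⁸×4.14×10⁻⁵×(1699.71)⁴ = 8.99 W.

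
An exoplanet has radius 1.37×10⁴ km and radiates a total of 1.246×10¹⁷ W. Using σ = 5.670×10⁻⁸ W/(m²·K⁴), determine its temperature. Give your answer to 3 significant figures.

T ≈ 175 K

Surface area A = 4πR² = 4π(1.37×10⁷ m)² = 2.35858×10¹⁵ m².
P = σAT⁴ ⇒ T = (P/(σA))^(1/4) = (1.246×10¹⁷/(5.670×10⁻⁸×2.35858×10¹⁵))^(1/4) = 175 K.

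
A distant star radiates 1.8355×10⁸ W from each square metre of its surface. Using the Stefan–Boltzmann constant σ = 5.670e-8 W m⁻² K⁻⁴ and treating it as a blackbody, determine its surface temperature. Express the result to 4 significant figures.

T ≈ 7543 K

I = σT⁴, so T = (I/σ)^(1/4) = (1.8355×10⁸/(5.670×10⁻⁸))^(1/4) = 7543 K.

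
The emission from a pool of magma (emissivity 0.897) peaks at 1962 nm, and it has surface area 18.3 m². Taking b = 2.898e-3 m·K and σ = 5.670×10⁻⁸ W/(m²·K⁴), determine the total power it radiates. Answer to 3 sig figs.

Wien's law: T = b/λ_max = 2.898×10⁻³/1.962×10⁻⁶ = 1477.06 K.
Area A = 18.3 m².
Then P = εσAT⁴ = 0.897×5.670×10⁻⁸×18.3×(1477.06)⁴ = 4.43×10⁶ W.

P ≈ 4.43×10⁶ W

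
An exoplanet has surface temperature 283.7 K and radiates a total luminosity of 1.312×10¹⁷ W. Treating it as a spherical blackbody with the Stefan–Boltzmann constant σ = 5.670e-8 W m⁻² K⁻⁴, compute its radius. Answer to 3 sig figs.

R ≈ 5.33×10⁶ m

L = 4πR²σT⁴ ⇒ R = √(L/(4πσT⁴)).
σT⁴ = 367.300 W/m², so R = √(1.312×10¹⁷/(4π×367.300)) = 5.33×10⁶ m.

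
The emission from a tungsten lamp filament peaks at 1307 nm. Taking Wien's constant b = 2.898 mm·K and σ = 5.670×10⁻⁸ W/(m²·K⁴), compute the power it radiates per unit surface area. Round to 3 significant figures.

I ≈ 1.37×10⁶ W/m²

Wien's law: T = b/λ_max = 2.898×10⁻³/1.307×10⁻⁶ = 2217.29 K.
Then I = σT⁴ = 5.670×10⁻⁸×(2217.29)⁴ = 1.37×10⁶ W/m².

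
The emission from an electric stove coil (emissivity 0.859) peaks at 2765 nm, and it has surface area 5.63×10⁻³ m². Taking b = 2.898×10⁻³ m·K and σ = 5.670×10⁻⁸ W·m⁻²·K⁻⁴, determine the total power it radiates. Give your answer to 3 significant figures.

P ≈ 331 W

Wien's law: T = b/λ_max = 2.898×10⁻³/2.765×10⁻⁶ = 1048.10 K.
Area A = 5.63×10⁻³ m².
Then P = εσAT⁴ = 0.859×5.670×10⁻⁸×5.63×10⁻³×(1048.10)⁴ = 331 W.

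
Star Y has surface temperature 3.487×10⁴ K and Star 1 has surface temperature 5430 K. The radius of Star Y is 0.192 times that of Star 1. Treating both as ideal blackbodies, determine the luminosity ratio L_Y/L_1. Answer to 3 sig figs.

L ∝ R²T⁴, so L_Y/L_1 = (R_Y/R_1)²(T_Y/T_1)⁴ = (0.192)² × (3.487×10⁴/5430)⁴ = 0.036864 × 1700.62 = 62.7.

L_Y/L_1 ≈ 62.7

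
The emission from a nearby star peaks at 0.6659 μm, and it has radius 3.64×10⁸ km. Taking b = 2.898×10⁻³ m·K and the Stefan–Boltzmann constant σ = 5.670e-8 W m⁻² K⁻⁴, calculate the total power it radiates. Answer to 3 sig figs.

P ≈ 3.39×10³¹ W

Wien's law: T = b/λ_max = 2.898×10⁻³/6.659×10⁻⁷ = 4352.00 K.
Surface area A = 4πR² = 4π(3.64×10¹¹ m)² = 1.66499×10²⁴ m².
Then P = σAT⁴ = 5.670×10⁻⁸×1.66499×10²⁴×(4352.00)⁴ = 3.39×10³¹ W.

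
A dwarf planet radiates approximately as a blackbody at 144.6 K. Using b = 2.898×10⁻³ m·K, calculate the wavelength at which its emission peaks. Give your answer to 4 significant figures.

λ_max ≈ 20.04 μm

Wien's displacement law: λ_max = b/T = (2.898×10⁻³ m·K)/(144.6 K) = 2.0041×10⁻⁵ m.
That is 20.04 μm, in the infrared range.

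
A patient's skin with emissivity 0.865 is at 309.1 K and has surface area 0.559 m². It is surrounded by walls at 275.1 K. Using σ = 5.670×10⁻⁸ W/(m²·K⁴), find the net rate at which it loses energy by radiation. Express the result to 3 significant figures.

Area A = 0.559 m².
Net radiated power P_net = εσA(T⁴ − T₀⁴) = 0.865×5.670×10⁻⁸×0.559×(309.1⁴ − 275.1⁴).
T⁴ − T₀⁴ = 9.12843×10⁹ − 5.72746×10⁹ = 3.40097×10⁹ K⁴, so P_net = 93.2 W.

Net loss ≈ 93.2 W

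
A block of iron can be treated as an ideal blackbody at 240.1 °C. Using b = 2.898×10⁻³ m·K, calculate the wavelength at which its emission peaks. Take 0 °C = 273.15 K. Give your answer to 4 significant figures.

λ_max ≈ 5.646 μm

T = 240.1 °C + 273.15 = 513.25 K.
Wien's displacement law: λ_max = b/T = (2.898×10⁻³ m·K)/(513.25 K) = 5.6464×10⁻⁶ m.
That is 5.646 μm, in the infrared range.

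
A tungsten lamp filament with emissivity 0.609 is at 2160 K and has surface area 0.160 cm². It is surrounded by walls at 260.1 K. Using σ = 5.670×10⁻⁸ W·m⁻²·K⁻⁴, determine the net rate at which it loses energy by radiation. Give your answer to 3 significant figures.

Net loss ≈ 12.0 W

Area A = 0.160 cm² = 1.60×10⁻⁵ m².
Net radiated power P_net = εσA(T⁴ − T₀⁴) = 0.609×5.670×10⁻⁸×1.60×10⁻⁵×(2160⁴ − 260.1⁴).
T⁴ − T₀⁴ = 2.17678×10¹³ − 4.57679×10⁹ = 2.17632×10¹³ K⁴, so P_net = 12.0 W.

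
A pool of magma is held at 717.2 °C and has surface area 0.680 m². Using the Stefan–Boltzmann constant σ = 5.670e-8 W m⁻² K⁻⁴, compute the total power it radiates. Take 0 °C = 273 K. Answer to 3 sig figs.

T = 717.2 °C + 273 = 990.2 K.
Area A = 0.680 m².
P = σAT⁴ = 5.670×10⁻⁸ × 0.680 × (990.2)⁴ = 3.71×10⁴ W.

P ≈ 3.71×10⁴ W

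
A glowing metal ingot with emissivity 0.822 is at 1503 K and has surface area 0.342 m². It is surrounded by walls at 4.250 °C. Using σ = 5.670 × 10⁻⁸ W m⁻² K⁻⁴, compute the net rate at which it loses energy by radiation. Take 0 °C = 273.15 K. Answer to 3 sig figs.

Surroundings: T = 4.250 °C + 273.15 = 277.400 K.
Area A = 0.342 m².
Net radiated power P_net = εσA(T⁴ − T₀⁴) = 0.822×5.670×10⁻⁸×0.342×(1503⁴ − 277.400⁴).
T⁴ − T₀⁴ = 5.10312×10¹² − 5.92142×10⁹ = 5.09720×10¹² K⁴, so P_net = 8.12×10⁴ W.

Net loss ≈ 8.12×10⁴ W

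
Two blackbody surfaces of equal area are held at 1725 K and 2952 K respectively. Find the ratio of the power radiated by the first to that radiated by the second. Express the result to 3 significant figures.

P₁/P₂ ≈ 0.117

With equal areas, P₁/P₂ = (T₁/T₂)⁴ = (1725/2952)⁴ = 0.117.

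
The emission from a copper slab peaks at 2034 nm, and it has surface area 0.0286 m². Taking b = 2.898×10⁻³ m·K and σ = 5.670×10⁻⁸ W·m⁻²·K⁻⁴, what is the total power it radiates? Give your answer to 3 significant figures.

Wien's law: T = b/λ_max = 2.898×10⁻³/2.034×10⁻⁶ = 1424.78 K.
Area A = 0.0286 m².
Then P = σAT⁴ = 5.670×10⁻⁸×0.0286×(1424.78)⁴ = 6.68×10³ W.

P ≈ 6.68×10³ W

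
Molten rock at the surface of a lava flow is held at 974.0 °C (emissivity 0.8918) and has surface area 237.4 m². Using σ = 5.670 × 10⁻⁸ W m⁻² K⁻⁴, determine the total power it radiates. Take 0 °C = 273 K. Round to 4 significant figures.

P ≈ 2.903×10⁷ W

T = 974.0 °C + 273 = 1247.0 K.
Area A = 237.4 m².
P = εσAT⁴ = 0.8918 × 5.670×10⁻⁸ × 237.4 × (1247.0)⁴ = 2.903×10⁷ W.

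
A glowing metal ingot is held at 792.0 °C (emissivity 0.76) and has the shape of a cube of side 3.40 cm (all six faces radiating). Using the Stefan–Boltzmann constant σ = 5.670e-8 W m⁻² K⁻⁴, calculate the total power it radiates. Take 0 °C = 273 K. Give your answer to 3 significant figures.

T = 792.0 °C + 273 = 1065.0 K.
Area A = 6s² = 6×(0.0340 m)² = 6.936×10⁻³ m².
P = εσAT⁴ = 0.76 × 5.670×10⁻⁸ × 6.936×10⁻³ × (1065.0)⁴ = 385 W.

P ≈ 385 W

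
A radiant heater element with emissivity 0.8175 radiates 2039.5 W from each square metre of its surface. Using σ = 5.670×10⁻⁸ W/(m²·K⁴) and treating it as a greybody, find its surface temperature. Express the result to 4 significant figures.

T ≈ 458.0 K

I = εσT⁴, so T = (I/εσ)^(1/4) = (2039.5/(0.8175×5.670×10⁻⁸))^(1/4) = 458.0 K.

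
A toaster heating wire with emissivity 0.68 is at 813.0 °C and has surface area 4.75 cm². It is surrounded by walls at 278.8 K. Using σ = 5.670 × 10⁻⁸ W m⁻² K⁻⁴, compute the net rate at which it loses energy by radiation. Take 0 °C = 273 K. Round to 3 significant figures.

Net loss ≈ 25.4 W

T = 813.0 °C + 273 = 1086.0 K.
Area A = 4.75 cm² = 4.75×10⁻⁴ m².
Net radiated power P_net = εσA(T⁴ − T₀⁴) = 0.68×5.670×10⁻⁸×4.75×10⁻⁴×(1086.0⁴ − 278.8⁴).
T⁴ − T₀⁴ = 1.39097×10¹² − 6.04187×10⁹ = 1.38493×10¹² K⁴, so P_net = 25.4 W.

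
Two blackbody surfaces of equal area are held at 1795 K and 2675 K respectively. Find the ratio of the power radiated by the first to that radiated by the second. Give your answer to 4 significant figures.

With equal areas, P₁/P₂ = (T₁/T₂)⁴ = (1795/2675)⁴ = 0.2028.

P₁/P₂ ≈ 0.2028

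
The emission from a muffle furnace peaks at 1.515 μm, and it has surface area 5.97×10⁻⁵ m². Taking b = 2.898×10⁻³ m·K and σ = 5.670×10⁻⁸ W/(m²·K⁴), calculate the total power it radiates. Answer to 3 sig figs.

Wien's law: T = b/λ_max = 2.898×10⁻³/1.515×10⁻⁶ = 1912.87 K.
Area A = 5.97×10⁻⁵ m².
Then P = σAT⁴ = 5.670×10⁻⁸×5.97×10⁻⁵×(1912.87)⁴ = 45.3 W.

P ≈ 45.3 W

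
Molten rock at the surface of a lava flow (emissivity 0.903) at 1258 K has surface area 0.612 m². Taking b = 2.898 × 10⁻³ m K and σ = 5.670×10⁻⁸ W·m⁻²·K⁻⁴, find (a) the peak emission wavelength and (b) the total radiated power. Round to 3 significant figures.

λ_max ≈ 2.30 μm; P ≈ 7.85×10⁴ W

(a) λ_max = b/T = 2.898×10⁻³/1258 = 2.304×10⁻⁶ m = 2.30 μm.
Area A = 0.612 m².
(b) P = εσAT⁴ = 0.903×5.670×10⁻⁸×0.612×(1258)⁴ = 7.85×10⁴ W.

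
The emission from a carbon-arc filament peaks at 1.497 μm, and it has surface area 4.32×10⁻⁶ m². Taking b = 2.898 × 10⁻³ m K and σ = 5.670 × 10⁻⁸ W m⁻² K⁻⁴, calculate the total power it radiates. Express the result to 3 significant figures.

P ≈ 3.44 W

Wien's law: T = b/λ_max = 2.898×10⁻³/1.497×10⁻⁶ = 1935.87 K.
Area A = 4.32×10⁻⁶ m².
Then P = σAT⁴ = 5.670×10⁻⁸×4.32×10⁻⁶×(1935.87)⁴ = 3.44 W.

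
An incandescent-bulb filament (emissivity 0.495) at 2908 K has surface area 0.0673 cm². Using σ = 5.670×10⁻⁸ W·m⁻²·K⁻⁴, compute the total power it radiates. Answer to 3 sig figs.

Area A = 0.0673 cm² = 6.73×10⁻⁶ m².
P = εσAT⁴ = 0.495 × 5.670×10⁻⁸ × 6.73×10⁻⁶ × (2908)⁴ = 13.5 W.

P ≈ 13.5 W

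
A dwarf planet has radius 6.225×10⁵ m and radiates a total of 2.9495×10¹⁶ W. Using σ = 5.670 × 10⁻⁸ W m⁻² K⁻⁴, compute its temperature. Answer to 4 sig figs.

T ≈ 571.7 K

Surface area A = 4πR² = 4π(6.225×10⁵ m)² = 4.86955×10¹² m².
P = σAT⁴ ⇒ T = (P/(σA))^(1/4) = (2.9495×10¹⁶/(5.670×10⁻⁸×4.86955×10¹²))^(1/4) = 571.7 K.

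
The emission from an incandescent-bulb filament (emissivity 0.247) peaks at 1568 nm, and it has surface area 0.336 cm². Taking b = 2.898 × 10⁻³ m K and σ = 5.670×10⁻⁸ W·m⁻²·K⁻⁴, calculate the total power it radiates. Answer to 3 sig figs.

P ≈ 5.49 W

Wien's law: T = b/λ_max = 2.898×10⁻³/1.568×10⁻⁶ = 1848.21 K.
Area A = 0.336 cm² = 3.36×10⁻⁵ m².
Then P = εσAT⁴ = 0.247×5.670×10⁻⁸×3.36×10⁻⁵×(1848.21)⁴ = 5.49 W.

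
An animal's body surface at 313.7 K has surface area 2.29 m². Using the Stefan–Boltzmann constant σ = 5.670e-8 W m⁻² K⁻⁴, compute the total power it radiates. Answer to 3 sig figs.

P ≈ 1.26×10³ W

Area A = 2.29 m².
P = σAT⁴ = 5.670×10⁻⁸ × 2.29 × (313.7)⁴ = 1.26×10³ W.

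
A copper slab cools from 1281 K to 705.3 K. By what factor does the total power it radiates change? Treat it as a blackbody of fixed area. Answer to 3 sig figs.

P ∝ T⁴, so P₂/P₁ = (T₂/T₁)⁴ = (705.3/1281)⁴ = (0.550585)⁴ = 0.0919.

P₂/P₁ ≈ 0.0919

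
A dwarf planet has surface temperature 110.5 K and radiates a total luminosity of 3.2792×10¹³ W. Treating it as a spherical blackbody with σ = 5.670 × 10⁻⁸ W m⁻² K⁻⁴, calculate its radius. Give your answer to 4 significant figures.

R ≈ 5.556×10⁵ m

L = 4πR²σT⁴ ⇒ R = √(L/(4πσT⁴)).
σT⁴ = 8.45341 W/m², so R = √(3.2792×10¹³/(4π×8.45341)) = 5.556×10⁵ m.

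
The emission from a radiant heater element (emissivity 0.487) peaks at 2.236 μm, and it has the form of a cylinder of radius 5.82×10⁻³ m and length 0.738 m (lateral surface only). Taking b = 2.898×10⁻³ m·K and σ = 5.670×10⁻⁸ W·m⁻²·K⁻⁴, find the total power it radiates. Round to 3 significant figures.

P ≈ 2.10×10³ W

Wien's law: T = b/λ_max = 2.898×10⁻³/2.236×10⁻⁶ = 1296.06 K.
Lateral area A = 2πrL = 2π×5.82×10⁻³×0.738 = 0.0269873 m².
Then P = εσAT⁴ = 0.487×5.670×10⁻⁸×0.0269873×(1296.06)⁴ = 2.10×10³ W.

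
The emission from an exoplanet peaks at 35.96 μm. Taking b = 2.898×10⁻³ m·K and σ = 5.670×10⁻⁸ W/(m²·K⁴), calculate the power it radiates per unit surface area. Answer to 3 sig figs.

I ≈ 2.39 W/m²

Wien's law: T = b/λ_max = 2.898×10⁻³/3.596×10⁻⁵ = 80.5895 K.
Then I = σT⁴ = 5.670×10⁻⁸×(80.5895)⁴ = 2.39 W/m².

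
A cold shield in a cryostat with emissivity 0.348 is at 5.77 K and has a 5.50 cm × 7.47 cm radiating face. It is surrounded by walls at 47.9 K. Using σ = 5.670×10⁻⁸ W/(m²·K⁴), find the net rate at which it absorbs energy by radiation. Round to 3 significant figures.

Net gain ≈ 4.27×10⁻⁴ W

Area A = 0.0550 × 0.0747 = 4.1085×10⁻³ m².
Net radiated power P_net = εσA(T⁴ − T₀⁴) = 0.348×5.670×10⁻⁸×4.1085×10⁻³×(5.77⁴ − 47.9⁴).
T⁴ − T₀⁴ = 1108.42 − 5.26432×10⁶ = -5.26321×10⁶ K⁴, so P_net = -4.27×10⁻⁴ W — negative, meaning a net gain of 4.27×10⁻⁴ W.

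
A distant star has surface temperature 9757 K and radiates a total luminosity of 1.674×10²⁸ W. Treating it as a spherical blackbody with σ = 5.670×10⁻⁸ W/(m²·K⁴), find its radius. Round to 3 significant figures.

R ≈ 1.61×10⁹ m

L = 4πR²σT⁴ ⇒ R = √(L/(4πσT⁴)).
σT⁴ = 5.13864×10⁸ W/m², so R = √(1.674×10²⁸/(4π×5.13864×10⁸)) = 1.61×10⁹ m.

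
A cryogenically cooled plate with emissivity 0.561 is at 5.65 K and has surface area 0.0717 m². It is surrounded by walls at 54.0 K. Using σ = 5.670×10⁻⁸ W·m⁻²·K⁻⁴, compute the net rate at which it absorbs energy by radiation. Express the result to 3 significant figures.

Area A = 0.0717 m².
Net radiated power P_net = εσA(T⁴ − T₀⁴) = 0.561×5.670×10⁻⁸×0.0717×(5.65⁴ − 54.0⁴).
T⁴ − T₀⁴ = 1019.05 − 8.50306×10⁶ = -8.50204×10⁶ K⁴, so P_net = -0.0194 W — negative, meaning a net gain of 0.0194 W.

Net gain ≈ 0.0194 W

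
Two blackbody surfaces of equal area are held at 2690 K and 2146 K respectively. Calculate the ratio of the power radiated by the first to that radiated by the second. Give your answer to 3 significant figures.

With equal areas, P₁/P₂ = (T₁/T₂)⁴ = (2690/2146)⁴ = 2.47.

P₁/P₂ ≈ 2.47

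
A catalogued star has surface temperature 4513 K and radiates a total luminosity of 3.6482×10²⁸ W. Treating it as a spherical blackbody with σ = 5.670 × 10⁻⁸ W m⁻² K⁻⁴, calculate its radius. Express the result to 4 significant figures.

L = 4πR²σT⁴ ⇒ R = √(L/(4πσT⁴)).
σT⁴ = 2.35204×10⁷ W/m², so R = √(3.6482×10²⁸/(4π×2.35204×10⁷)) = 1.111×10¹⁰ m.

R ≈ 1.111×10¹⁰ m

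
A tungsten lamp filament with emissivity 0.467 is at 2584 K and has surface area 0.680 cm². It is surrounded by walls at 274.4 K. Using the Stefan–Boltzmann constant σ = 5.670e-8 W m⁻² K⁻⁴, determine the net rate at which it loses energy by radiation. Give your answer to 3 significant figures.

Net loss ≈ 80.3 W

Area A = 0.680 cm² = 6.80×10⁻⁵ m².
Net radiated power P_net = εσA(T⁴ − T₀⁴) = 0.467×5.670×10⁻⁸×6.80×10⁻⁵×(2584⁴ − 274.4⁴).
T⁴ − T₀⁴ = 4.45831×10¹³ − 5.66939×10⁹ = 4.45774×10¹³ K⁴, so P_net = 80.3 W.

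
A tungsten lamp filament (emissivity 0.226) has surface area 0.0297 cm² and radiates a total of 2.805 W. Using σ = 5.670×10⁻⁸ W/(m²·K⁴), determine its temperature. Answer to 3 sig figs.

T ≈ 2.93×10³ K

Area A = 0.0297 cm² = 2.97×10⁻⁶ m².
P = εσAT⁴ ⇒ T = (P/(εσA))^(1/4) = (2.805/(0.226×5.670×10⁻⁸×2.97×10⁻⁶))^(1/4) = 2.93×10³ K.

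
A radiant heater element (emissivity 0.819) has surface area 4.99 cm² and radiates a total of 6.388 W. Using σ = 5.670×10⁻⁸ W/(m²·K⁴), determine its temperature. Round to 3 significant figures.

Area A = 4.99 cm² = 4.99×10⁻⁴ m².
P = εσAT⁴ ⇒ T = (P/(εσA))^(1/4) = (6.388/(0.819×5.670×10⁻⁸×4.99×10⁻⁴))^(1/4) = 725 K.

T ≈ 725 K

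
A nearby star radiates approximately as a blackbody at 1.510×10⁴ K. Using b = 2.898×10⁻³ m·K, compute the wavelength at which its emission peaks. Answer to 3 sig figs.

Wien's displacement law: λ_max = b/T = (2.898×10⁻³ m·K)/(1.510×10⁴ K) = 1.919×10⁻⁷ m.
That is 192 nm, in the ultraviolet range.

λ_max ≈ 192 nm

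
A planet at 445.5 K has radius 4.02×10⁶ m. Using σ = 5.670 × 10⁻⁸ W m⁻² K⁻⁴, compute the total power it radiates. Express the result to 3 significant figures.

P ≈ 4.54×10¹⁷ W

Surface area A = 4πR² = 4π(4.02×10⁶ m)² = 2.03078×10¹⁴ m².
P = σAT⁴ = 5.670×10⁻⁸ × 2.03078×10¹⁴ × (445.5)⁴ = 4.54×10¹⁷ W.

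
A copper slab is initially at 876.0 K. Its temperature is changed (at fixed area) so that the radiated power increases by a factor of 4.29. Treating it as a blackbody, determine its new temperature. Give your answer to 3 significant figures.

P ∝ T⁴, so T₂/T₁ = (P₂/P₁)^(1/4) = (4.29)^(1/4) = 1.43918.
T₂ = 876.0 × 1.43918 = 1.26×10³ K.

T₂ ≈ 1.26×10³ K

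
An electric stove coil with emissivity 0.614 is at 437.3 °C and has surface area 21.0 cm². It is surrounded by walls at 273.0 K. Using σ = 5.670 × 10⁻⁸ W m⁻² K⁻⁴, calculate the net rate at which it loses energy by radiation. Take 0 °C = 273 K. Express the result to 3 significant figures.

Net loss ≈ 18.2 W

T = 437.3 °C + 273 = 710.3 K.
Area A = 21.0 cm² = 2.10×10⁻³ m².
Net radiated power P_net = εσA(T⁴ − T₀⁴) = 0.614×5.670×10⁻⁸×2.10×10⁻³×(710.3⁴ − 273.0⁴).
T⁴ − T₀⁴ = 2.54547×10¹¹ − 5.55457×10⁹ = 2.48992×10¹¹ K⁴, so P_net = 18.2 W.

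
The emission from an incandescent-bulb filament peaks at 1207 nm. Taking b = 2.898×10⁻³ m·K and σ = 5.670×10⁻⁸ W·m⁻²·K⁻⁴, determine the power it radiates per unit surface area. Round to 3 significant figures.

Wien's law: T = b/λ_max = 2.898×10⁻³/1.207×10⁻⁶ = 2400.99 K.
Then I = σT⁴ = 5.670×10⁻⁸×(2400.99)⁴ = 1.88×10⁶ W/m².

I ≈ 1.88×10⁶ W/m²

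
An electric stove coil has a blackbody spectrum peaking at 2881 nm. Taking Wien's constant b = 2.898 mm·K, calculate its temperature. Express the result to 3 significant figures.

Wien's law gives T = b/λ_max = (2.898×10⁻³ m·K)/(2.881×10⁻⁶ m) = 1.01×10³ K.

T ≈ 1.01×10³ K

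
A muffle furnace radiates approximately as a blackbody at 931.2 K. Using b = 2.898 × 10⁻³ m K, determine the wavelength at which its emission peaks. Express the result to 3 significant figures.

Wien's displacement law: λ_max = b/T = (2.898×10⁻³ m·K)/(931.2 K) = 3.112×10⁻⁶ m.
That is 3.11 μm, in the infrared range.

λ_max ≈ 3.11 μm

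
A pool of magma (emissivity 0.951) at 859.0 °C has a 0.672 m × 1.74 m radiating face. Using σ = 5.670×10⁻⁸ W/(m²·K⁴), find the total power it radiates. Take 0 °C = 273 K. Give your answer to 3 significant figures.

T = 859.0 °C + 273 = 1132.0 K.
Area A = 0.672 × 1.74 = 1.16928 m².
P = εσAT⁴ = 0.951 × 5.670×10⁻⁸ × 1.16928 × (1132.0)⁴ = 1.04×10⁵ W.

P ≈ 1.04×10⁵ W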